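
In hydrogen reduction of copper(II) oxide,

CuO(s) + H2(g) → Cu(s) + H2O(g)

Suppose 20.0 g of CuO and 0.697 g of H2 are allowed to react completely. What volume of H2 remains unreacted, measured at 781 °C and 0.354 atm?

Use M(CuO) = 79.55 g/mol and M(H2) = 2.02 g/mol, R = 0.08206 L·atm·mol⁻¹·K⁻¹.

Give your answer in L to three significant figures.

n(CuO) = 20.0 / 79.55 = 0.2514 mol
n(H2) = 0.697 / 2.02 = 0.3450 mol
For 0.2514 mol CuO, stoichiometry requires (1/1) × 0.2514 = 0.2514 mol H2; 0.3450 mol is available, so CuO is limiting.
n(H2) consumed = (1/1) × 0.2514 = 0.2514 mol; remaining = 0.3450 − 0.2514 = 0.09360 mol
V(H2) = nRT/P = 0.09360 × 0.08206 × 1054.15 / 0.354 = 22.87 L

22.9 L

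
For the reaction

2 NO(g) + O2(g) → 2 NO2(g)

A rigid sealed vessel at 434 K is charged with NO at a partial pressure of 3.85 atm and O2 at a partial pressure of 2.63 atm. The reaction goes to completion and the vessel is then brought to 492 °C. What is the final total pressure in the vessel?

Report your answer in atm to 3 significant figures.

8.03 atm

Because the vessel is rigid and T is held at 434 K, work the stoichiometry in partial pressures (P_i = n_iRT/V).
P(O2) required for 3.85 atm of NO = (1/2) × 3.85 = 1.925 atm; available 2.63 atm, so NO is limiting.
P(O2) remaining = 2.63 − (1/2) × 3.85 = 0.7050 atm
P(gaseous products) = (2)/2 × 3.85 = 3.850 atm
P_total at 434 K = 0.7050 + 3.850 = 4.555 atm
Scaling to 492 °C: P = 4.555 × 765.15/434 = 8.031 atm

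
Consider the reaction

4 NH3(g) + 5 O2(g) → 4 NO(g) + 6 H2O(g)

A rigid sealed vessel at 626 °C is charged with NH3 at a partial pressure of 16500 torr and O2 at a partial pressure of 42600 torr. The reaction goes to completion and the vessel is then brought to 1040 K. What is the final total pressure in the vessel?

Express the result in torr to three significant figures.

73100 torr

Because the vessel is rigid and T is held at 626 °C, work the stoichiometry in partial pressures (P_i = n_iRT/V).
P(O2) required for 16500 torr of NH3 = (5/4) × 16500 = 20620 torr; available 42600 torr, so NH3 is limiting.
P(O2) remaining = 42600 − (5/4) × 16500 = 21980 torr
P(gaseous products) = (4+6)/4 × 16500 = 41250 torr
P_total at 626 °C = 21980 + 41250 = 63230 torr
Scaling to 1040 K: P = 63230 × 1040/899.15 = 73130 torr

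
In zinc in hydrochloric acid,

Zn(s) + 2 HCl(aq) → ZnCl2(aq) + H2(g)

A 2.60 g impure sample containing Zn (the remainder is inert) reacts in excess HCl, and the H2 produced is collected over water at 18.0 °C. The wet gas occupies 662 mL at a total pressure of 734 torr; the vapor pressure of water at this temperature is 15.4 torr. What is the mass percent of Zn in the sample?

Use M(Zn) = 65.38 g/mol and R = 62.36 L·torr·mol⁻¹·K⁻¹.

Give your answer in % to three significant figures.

65.9 %

P(H2) = 734 − 15.4 = 718.6 torr
n(H2) = PV/RT = (718.6 × 0.6620) / (62.36 × 291.15) = 0.02620 mol
n(Zn) = (1/1) × 0.02620 = 0.02620 mol
m(Zn) = 0.02620 × 65.38 = 1.713 g
%Zn = 1.713 / 2.60 × 100 = 65.88%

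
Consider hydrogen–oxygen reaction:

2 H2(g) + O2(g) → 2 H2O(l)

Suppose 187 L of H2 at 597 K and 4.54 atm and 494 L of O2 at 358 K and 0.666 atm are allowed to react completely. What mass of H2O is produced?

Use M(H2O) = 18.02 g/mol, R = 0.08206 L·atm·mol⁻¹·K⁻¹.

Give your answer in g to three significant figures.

312 g

n(H2) = PV/RT = (4.54 × 187) / (0.08206 × 597) = 17.33 mol
n(O2) = PV/RT = (0.666 × 494) / (0.08206 × 358) = 11.20 mol
For 17.33 mol H2, stoichiometry requires (1/2) × 17.33 = 8.665 mol O2; 11.20 mol is available, so H2 is limiting.
n(H2O) = (2/2) × 17.33 = 17.33 mol
m(H2O) = 17.33 × 18.02 = 312.3 g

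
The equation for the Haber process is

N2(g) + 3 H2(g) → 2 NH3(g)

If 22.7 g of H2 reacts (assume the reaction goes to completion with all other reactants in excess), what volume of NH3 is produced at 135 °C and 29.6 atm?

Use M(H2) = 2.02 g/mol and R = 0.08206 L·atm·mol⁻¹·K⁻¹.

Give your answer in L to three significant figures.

8.48 L

n(H2) = 22.70 / 2.02 = 11.24 mol
n(NH3) = (2/3) × 11.24 = 7.493 mol
V = nRT/P = 7.493 × 0.08206 × 408.15 / 29.6 = 8.478 L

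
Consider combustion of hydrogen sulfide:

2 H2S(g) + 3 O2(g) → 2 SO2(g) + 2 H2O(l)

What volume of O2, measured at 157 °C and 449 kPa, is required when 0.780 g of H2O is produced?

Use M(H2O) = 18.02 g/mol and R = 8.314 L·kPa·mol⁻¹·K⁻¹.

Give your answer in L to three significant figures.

n(H2O) = 0.7800 / 18.02 = 0.04329 mol
n(O2) = (3/2) × 0.04329 = 0.06494 mol
V = nRT/P = 0.06494 × 8.314 × 430.15 / 449 = 0.5172 L

0.517 L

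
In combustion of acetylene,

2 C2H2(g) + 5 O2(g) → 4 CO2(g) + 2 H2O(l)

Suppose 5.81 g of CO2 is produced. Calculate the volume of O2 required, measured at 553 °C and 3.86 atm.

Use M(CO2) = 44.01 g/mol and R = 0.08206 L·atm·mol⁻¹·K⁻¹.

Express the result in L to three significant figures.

2.90 L

n(CO2) = 5.810 / 44.01 = 0.1320 mol
n(O2) = (5/4) × 0.1320 = 0.1650 mol
V = nRT/P = 0.1650 × 0.08206 × 826.15 / 3.86 = 2.898 L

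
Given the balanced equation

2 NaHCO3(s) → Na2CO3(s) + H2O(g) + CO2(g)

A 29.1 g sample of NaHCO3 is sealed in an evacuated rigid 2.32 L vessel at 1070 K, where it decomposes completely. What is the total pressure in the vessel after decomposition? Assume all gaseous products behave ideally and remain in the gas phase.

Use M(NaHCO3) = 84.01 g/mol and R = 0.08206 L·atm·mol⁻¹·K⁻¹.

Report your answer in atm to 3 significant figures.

13.1 atm

n(NaHCO3) = 29.1 / 84.01 = 0.3464 mol
n(gas produced) = (2/2) × 0.3464 = 0.3464 mol
P = nRT/V = 0.3464 × 0.08206 × 1070 / 2.32 = 13.11 atm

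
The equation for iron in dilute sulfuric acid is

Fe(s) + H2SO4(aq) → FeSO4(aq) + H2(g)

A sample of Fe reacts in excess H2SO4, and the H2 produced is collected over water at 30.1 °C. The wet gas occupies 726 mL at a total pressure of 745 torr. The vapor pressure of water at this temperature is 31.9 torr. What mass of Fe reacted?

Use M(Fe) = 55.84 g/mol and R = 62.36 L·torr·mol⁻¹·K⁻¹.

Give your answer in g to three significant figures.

1.53 g

P(H2) = 745 − 31.9 = 713.1 torr
n(H2) = PV/RT = (713.1 × 0.7260) / (62.36 × 303.25) = 0.02738 mol
n(Fe) = (1/1) × 0.02738 = 0.02738 mol
m(Fe) = 0.02738 × 55.84 = 1.529 g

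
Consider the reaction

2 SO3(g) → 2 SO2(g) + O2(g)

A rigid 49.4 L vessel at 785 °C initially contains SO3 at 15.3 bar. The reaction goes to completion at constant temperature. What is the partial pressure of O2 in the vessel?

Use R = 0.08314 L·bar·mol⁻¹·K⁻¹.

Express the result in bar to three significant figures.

7.65 bar

n(SO3)₀ = PV/RT = (15.3 × 49.4) / (0.08314 × 1058.15) = 8.591 mol
n(O2) = (1/2) × 8.591 = 4.295 mol
P(O2) = nRT/V = 4.295 × 0.08314 × 1058.15 / 49.4 = 7.649 bar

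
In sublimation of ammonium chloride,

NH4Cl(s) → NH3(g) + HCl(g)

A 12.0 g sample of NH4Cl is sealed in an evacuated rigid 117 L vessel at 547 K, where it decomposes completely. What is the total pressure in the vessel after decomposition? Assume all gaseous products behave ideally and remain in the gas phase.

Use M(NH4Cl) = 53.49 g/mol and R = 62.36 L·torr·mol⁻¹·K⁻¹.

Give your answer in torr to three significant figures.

n(NH4Cl) = 12.0 / 53.49 = 0.2243 mol
n(gas produced) = (2/1) × 0.2243 = 0.4486 mol
P = nRT/V = 0.4486 × 62.36 × 547 / 117 = 130.8 torr

131 torr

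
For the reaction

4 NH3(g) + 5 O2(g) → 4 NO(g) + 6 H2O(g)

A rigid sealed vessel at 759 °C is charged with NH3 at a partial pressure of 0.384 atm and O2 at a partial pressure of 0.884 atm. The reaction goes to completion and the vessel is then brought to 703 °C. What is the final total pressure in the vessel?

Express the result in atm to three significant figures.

1.29 atm

With V and T fixed, P_i ∝ n_i, so the mole ratios apply directly to partial pressures at 759 °C.
P(O2) required for 0.384 atm of NH3 = (5/4) × 0.384 = 0.4800 atm; available 0.884 atm, so NH3 is limiting.
P(O2) remaining = 0.884 − (5/4) × 0.384 = 0.4040 atm
P(gaseous products) = (4+6)/4 × 0.384 = 0.9600 atm
P_total at 759 °C = 0.4040 + 0.9600 = 1.364 atm
Scaling to 703 °C: P = 1.364 × 976.15/1032.15 = 1.290 atm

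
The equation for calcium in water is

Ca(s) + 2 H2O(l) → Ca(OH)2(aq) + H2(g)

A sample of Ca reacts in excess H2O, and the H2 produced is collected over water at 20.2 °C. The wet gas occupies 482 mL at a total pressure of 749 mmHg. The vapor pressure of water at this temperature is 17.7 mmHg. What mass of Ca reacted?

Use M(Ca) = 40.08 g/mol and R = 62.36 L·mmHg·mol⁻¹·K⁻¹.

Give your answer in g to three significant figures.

0.772 g

P(H2) = 749 − 17.7 = 731.3 mmHg
n(H2) = PV/RT = (731.3 × 0.4820) / (62.36 × 293.35) = 0.01927 mol
n(Ca) = (1/1) × 0.01927 = 0.01927 mol
m(Ca) = 0.01927 × 40.08 = 0.7723 g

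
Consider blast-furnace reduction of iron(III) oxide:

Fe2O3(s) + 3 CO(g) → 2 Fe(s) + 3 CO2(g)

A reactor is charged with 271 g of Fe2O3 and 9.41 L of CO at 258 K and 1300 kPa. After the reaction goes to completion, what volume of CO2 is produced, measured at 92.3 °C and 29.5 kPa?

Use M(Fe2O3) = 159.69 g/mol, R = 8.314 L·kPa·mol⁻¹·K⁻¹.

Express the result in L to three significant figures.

524 L

n(Fe2O3) = 271 / 159.69 = 1.697 mol
n(CO) = PV/RT = (1300 × 9.41) / (8.314 × 258) = 5.703 mol
For 1.697 mol Fe2O3, stoichiometry requires (3/1) × 1.697 = 5.091 mol CO; 5.703 mol is available, so Fe2O3 is limiting.
n(CO2) = (3/1) × 1.697 = 5.091 mol
V(CO2) = nRT/P = 5.091 × 8.314 × 365.45 / 29.5 = 524.3 L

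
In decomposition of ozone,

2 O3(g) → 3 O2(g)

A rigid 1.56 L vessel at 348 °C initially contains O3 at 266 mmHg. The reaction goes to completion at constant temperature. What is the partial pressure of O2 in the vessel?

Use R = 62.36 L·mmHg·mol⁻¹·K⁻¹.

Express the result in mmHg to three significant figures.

n(O3)₀ = PV/RT = (266 × 1.56) / (62.36 × 621.15) = 0.01071 mol
n(O2) = (3/2) × 0.01071 = 0.01607 mol
P(O2) = nRT/V = 0.01607 × 62.36 × 621.15 / 1.56 = 399.0 mmHg

399 mmHg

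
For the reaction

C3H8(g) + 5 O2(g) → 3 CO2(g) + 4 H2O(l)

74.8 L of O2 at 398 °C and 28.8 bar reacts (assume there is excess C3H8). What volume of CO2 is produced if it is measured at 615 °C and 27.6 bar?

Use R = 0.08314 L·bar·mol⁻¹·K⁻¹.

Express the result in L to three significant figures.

62.0 L

n(O2) = PV/RT = (28.8 × 74.8) / (0.08314 × 671.15) = 38.61 mol
n(CO2) = (3/5) × 38.61 = 23.17 mol
V = nRT/P = 23.17 × 0.08314 × 888.15 / 27.6 = 61.99 L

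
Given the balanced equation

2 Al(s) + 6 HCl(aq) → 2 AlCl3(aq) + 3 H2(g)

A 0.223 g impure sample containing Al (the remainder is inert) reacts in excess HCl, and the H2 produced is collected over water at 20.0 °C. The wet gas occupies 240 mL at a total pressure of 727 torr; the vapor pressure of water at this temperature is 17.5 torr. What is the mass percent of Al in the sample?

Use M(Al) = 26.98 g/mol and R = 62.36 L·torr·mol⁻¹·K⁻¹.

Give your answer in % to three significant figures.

P(H2) = 727 − 17.5 = 709.5 torr
n(H2) = PV/RT = (709.5 × 0.2400) / (62.36 × 293.15) = 0.009315 mol
n(Al) = (2/3) × 0.009315 = 0.006210 mol
m(Al) = 0.006210 × 26.98 = 0.1675 g
%Al = 0.1675 / 0.223 × 100 = 75.11%

75.1 %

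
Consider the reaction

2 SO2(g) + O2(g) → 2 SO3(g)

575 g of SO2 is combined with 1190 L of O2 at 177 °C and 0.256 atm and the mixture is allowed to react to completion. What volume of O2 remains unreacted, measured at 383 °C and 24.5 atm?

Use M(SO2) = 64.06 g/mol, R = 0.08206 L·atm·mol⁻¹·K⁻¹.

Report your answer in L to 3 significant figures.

8.26 L

n(SO2) = 575 / 64.06 = 8.976 mol
n(O2) = PV/RT = (0.256 × 1190) / (0.08206 × 450.15) = 8.247 mol
For 8.976 mol SO2, stoichiometry requires (1/2) × 8.976 = 4.488 mol O2; 8.247 mol is available, so SO2 is limiting.
n(O2) consumed = (1/2) × 8.976 = 4.488 mol; remaining = 8.247 − 4.488 = 3.759 mol
V(O2) = nRT/P = 3.759 × 0.08206 × 656.15 / 24.5 = 8.261 L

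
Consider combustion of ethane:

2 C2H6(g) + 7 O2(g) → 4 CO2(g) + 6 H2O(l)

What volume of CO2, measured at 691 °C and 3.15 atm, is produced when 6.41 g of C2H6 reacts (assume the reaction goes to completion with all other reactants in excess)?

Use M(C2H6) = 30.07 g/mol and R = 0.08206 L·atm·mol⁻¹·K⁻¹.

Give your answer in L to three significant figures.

n(C2H6) = 6.410 / 30.07 = 0.2132 mol
n(CO2) = (4/2) × 0.2132 = 0.4264 mol
V = nRT/P = 0.4264 × 0.08206 × 964.15 / 3.15 = 10.71 L

10.7 L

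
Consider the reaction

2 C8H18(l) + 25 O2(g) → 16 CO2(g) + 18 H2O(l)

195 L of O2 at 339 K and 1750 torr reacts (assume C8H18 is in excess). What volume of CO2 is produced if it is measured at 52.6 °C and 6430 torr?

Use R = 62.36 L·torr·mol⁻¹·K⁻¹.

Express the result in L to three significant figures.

32.6 L

n(O2) = PV/RT = (1750 × 195) / (62.36 × 339) = 16.14 mol
n(CO2) = (16/25) × 16.14 = 10.33 mol
V = nRT/P = 10.33 × 62.36 × 325.75 / 6430 = 32.63 L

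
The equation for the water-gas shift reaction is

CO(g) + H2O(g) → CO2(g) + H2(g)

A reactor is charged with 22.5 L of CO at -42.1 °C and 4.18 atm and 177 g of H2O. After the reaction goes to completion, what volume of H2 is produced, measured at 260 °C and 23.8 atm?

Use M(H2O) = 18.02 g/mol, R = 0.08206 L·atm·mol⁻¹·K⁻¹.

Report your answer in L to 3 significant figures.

n(CO) = PV/RT = (4.18 × 22.5) / (0.08206 × 231.05) = 4.960 mol
n(H2O) = 177 / 18.02 = 9.822 mol
For 4.960 mol CO, stoichiometry requires (1/1) × 4.960 = 4.960 mol H2O; 9.822 mol is available, so CO is limiting.
n(H2) = (1/1) × 4.960 = 4.960 mol
V(H2) = nRT/P = 4.960 × 0.08206 × 533.15 / 23.8 = 9.118 L

9.12 L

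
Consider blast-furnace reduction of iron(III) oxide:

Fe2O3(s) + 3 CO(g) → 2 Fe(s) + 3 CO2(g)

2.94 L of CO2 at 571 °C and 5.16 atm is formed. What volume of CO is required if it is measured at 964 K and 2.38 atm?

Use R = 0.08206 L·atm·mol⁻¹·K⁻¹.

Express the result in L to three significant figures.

7.28 L

n(CO2) = PV/RT = (5.16 × 2.94) / (0.08206 × 844.15) = 0.2190 mol
n(CO) = (3/3) × 0.2190 = 0.2190 mol
V = nRT/P = 0.2190 × 0.08206 × 964 / 2.38 = 7.279 L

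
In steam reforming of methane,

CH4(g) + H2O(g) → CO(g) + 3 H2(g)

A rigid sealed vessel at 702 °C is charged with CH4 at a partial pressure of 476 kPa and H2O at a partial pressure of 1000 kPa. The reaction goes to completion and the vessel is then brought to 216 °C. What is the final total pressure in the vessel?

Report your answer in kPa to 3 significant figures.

1220 kPa

Because the vessel is rigid and T is held at 702 °C, work the stoichiometry in partial pressures (P_i = n_iRT/V).
P(H2O) required for 476 kPa of CH4 = (1/1) × 476 = 476.0 kPa; available 1000 kPa, so CH4 is limiting.
P(H2O) remaining = 1000 − (1/1) × 476 = 524.0 kPa
P(gaseous products) = (1+3)/1 × 476 = 1904 kPa
P_total at 702 °C = 524.0 + 1904 = 2428 kPa
Scaling to 216 °C: P = 2428 × 489.15/975.15 = 1218 kPa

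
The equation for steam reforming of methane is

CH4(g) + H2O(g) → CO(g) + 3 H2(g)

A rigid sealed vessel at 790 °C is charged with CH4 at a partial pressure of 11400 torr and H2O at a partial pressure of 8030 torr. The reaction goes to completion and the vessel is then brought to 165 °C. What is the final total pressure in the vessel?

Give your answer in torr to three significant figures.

14600 torr

With V and T fixed, P_i ∝ n_i, so the mole ratios apply directly to partial pressures at 790 °C.
P(H2O) required for 11400 torr of CH4 = (1/1) × 11400 = 11400 torr; available 8030 torr, so H2O is limiting.
P(CH4) remaining = 11400 − (1/1) × 8030 = 3370 torr
P(gaseous products) = (1+3)/1 × 8030 = 32120 torr
P_total at 790 °C = 3370 + 32120 = 35490 torr
Scaling to 165 °C: P = 35490 × 438.15/1063.15 = 14630 torr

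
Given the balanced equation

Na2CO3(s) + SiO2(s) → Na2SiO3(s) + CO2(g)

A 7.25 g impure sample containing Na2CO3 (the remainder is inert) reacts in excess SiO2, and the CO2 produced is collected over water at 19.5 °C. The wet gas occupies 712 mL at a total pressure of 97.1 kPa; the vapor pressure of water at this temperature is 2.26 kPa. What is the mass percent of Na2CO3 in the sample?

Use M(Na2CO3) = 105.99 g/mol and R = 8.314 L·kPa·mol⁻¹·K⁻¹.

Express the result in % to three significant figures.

40.6 %

P(CO2) = 97.1 − 2.26 = 94.84 kPa
n(CO2) = PV/RT = (94.84 × 0.7120) / (8.314 × 292.65) = 0.02775 mol
n(Na2CO3) = (1/1) × 0.02775 = 0.02775 mol
m(Na2CO3) = 0.02775 × 105.99 = 2.941 g
%Na2CO3 = 2.941 / 7.25 × 100 = 40.57%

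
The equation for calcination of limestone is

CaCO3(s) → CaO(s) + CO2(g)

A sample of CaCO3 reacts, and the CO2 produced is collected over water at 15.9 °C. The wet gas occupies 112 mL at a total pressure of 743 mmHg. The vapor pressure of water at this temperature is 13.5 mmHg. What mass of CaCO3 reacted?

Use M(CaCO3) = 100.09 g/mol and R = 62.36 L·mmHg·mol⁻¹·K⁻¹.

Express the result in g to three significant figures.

P(CO2) = 743 − 13.5 = 729.5 mmHg
n(CO2) = PV/RT = (729.5 × 0.1120) / (62.36 × 289.05) = 0.004533 mol
n(CaCO3) = (1/1) × 0.004533 = 0.004533 mol
m(CaCO3) = 0.004533 × 100.09 = 0.4537 g

0.454 g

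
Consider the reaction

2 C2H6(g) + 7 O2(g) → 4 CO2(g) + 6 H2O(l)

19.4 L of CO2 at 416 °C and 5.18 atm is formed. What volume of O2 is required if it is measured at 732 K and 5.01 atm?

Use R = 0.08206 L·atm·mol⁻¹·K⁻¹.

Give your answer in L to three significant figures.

37.3 L

n(CO2) = PV/RT = (5.18 × 19.4) / (0.08206 × 689.15) = 1.777 mol
n(O2) = (7/4) × 1.777 = 3.110 mol
V = nRT/P = 3.110 × 0.08206 × 732 / 5.01 = 37.29 L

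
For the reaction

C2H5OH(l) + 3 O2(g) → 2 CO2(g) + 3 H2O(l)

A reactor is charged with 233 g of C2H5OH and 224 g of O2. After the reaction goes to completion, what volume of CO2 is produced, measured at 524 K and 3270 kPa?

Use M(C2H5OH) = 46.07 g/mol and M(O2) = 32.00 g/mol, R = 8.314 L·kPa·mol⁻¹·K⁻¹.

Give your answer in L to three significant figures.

n(C2H5OH) = 233 / 46.07 = 5.058 mol
n(O2) = 224 / 32.00 = 7.000 mol
For 5.058 mol C2H5OH, stoichiometry requires (3/1) × 5.058 = 15.17 mol O2; 7.000 mol is available, so O2 is limiting.
n(CO2) = (2/3) × 7.000 = 4.667 mol
V(CO2) = nRT/P = 4.667 × 8.314 × 524 / 3270 = 6.218 L

6.22 L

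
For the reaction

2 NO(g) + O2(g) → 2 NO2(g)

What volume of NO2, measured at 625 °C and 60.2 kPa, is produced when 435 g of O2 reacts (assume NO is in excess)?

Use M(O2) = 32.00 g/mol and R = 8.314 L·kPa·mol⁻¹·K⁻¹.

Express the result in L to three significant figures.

n(O2) = 435.0 / 32.00 = 13.59 mol
n(NO2) = (2/1) × 13.59 = 27.18 mol
V = nRT/P = 27.18 × 8.314 × 898.15 / 60.2 = 3371 L

3370 L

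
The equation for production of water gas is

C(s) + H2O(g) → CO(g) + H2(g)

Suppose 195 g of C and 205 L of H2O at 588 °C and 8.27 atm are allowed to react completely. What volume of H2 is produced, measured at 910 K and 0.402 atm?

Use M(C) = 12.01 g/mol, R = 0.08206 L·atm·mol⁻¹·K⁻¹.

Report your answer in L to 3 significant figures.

n(C) = 195 / 12.01 = 16.24 mol
n(H2O) = PV/RT = (8.27 × 205) / (0.08206 × 861.15) = 23.99 mol
For 16.24 mol C, stoichiometry requires (1/1) × 16.24 = 16.24 mol H2O; 23.99 mol is available, so C is limiting.
n(H2) = (1/1) × 16.24 = 16.24 mol
V(H2) = nRT/P = 16.24 × 0.08206 × 910 / 0.402 = 3017 L

3020 L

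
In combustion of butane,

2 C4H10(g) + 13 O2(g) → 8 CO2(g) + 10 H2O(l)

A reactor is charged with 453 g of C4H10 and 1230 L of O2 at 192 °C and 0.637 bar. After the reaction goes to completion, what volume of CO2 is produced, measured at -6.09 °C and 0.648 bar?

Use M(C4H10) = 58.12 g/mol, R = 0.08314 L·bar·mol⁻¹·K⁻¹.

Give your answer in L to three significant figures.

n(C4H10) = 453 / 58.12 = 7.794 mol
n(O2) = PV/RT = (0.637 × 1230) / (0.08314 × 465.15) = 20.26 mol
For 7.794 mol C4H10, stoichiometry requires (13/2) × 7.794 = 50.66 mol O2; 20.26 mol is available, so O2 is limiting.
n(CO2) = (8/13) × 20.26 = 12.47 mol
V(CO2) = nRT/P = 12.47 × 0.08314 × 267.06 / 0.648 = 427.3 L

427 L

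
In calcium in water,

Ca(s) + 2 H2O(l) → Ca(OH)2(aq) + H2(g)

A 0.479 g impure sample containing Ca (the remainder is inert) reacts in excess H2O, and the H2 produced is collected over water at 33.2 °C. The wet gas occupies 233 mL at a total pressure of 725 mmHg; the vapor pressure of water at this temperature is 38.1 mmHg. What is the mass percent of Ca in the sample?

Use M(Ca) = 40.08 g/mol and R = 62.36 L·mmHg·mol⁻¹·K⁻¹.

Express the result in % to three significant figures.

P(H2) = 725 − 38.1 = 686.9 mmHg
n(H2) = PV/RT = (686.9 × 0.2330) / (62.36 × 306.35) = 0.008378 mol
n(Ca) = (1/1) × 0.008378 = 0.008378 mol
m(Ca) = 0.008378 × 40.08 = 0.3358 g
%Ca = 0.3358 / 0.479 × 100 = 70.10%

70.1 %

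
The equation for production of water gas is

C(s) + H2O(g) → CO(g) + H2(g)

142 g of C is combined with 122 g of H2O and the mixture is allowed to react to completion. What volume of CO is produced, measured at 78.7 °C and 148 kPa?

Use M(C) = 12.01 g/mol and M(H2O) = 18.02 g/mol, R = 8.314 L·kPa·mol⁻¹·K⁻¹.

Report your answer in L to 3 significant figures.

n(C) = 142 / 12.01 = 11.82 mol
n(H2O) = 122 / 18.02 = 6.770 mol
For 11.82 mol C, stoichiometry requires (1/1) × 11.82 = 11.82 mol H2O; 6.770 mol is available, so H2O is limiting.
n(CO) = (1/1) × 6.770 = 6.770 mol
V(CO) = nRT/P = 6.770 × 8.314 × 351.85 / 148 = 133.8 L

134 L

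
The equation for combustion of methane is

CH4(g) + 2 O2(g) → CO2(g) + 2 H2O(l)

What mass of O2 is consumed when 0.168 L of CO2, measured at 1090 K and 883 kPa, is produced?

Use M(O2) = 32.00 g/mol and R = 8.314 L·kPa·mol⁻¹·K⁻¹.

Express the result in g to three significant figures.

1.05 g

n(CO2) = PV/RT = (883 × 0.168) / (8.314 × 1090) = 0.01637 mol
n(O2) = (2/1) × 0.01637 = 0.03274 mol
m(O2) = 0.03274 × 32.00 = 1.048 g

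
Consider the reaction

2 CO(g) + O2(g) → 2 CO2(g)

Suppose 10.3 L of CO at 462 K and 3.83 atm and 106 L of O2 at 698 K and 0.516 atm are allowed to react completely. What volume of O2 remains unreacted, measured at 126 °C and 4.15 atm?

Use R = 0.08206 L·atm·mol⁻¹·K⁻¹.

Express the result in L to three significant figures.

3.43 L

n(CO) = PV/RT = (3.83 × 10.3) / (0.08206 × 462) = 1.041 mol
n(O2) = PV/RT = (0.516 × 106) / (0.08206 × 698) = 0.9549 mol
For 1.041 mol CO, stoichiometry requires (1/2) × 1.041 = 0.5205 mol O2; 0.9549 mol is available, so CO is limiting.
n(O2) consumed = (1/2) × 1.041 = 0.5205 mol; remaining = 0.9549 − 0.5205 = 0.4344 mol
V(O2) = nRT/P = 0.4344 × 0.08206 × 399.15 / 4.15 = 3.429 L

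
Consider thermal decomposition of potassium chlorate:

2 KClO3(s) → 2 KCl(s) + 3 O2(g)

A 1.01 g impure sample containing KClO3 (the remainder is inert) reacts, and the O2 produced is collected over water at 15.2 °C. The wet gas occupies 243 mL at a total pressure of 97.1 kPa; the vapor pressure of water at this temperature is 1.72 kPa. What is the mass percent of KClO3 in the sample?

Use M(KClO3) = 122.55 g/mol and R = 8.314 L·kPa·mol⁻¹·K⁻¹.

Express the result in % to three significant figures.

P(O2) = 97.1 − 1.72 = 95.38 kPa
n(O2) = PV/RT = (95.38 × 0.2430) / (8.314 × 288.35) = 0.009668 mol
n(KClO3) = (2/3) × 0.009668 = 0.006445 mol
m(KClO3) = 0.006445 × 122.55 = 0.7898 g
%KClO3 = 0.7898 / 1.01 × 100 = 78.20%

78.2 %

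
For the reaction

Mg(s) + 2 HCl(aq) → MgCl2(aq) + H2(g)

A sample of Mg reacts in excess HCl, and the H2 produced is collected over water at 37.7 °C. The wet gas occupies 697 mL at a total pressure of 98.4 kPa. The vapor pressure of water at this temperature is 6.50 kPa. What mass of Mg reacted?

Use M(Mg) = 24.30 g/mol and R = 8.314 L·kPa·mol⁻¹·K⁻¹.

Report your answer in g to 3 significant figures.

P(H2) = 98.4 − 6.50 = 91.90 kPa
n(H2) = PV/RT = (91.90 × 0.6970) / (8.314 × 310.85) = 0.02478 mol
n(Mg) = (1/1) × 0.02478 = 0.02478 mol
m(Mg) = 0.02478 × 24.30 = 0.6022 g

0.602 g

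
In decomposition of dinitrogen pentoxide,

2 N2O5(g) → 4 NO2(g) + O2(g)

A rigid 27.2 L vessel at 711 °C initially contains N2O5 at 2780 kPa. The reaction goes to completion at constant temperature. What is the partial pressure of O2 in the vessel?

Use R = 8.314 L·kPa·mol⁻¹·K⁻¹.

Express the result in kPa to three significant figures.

1390 kPa

n(N2O5)₀ = PV/RT = (2780 × 27.2) / (8.314 × 984.15) = 9.241 mol
n(O2) = (1/2) × 9.241 = 4.620 mol
P(O2) = nRT/V = 4.620 × 8.314 × 984.15 / 27.2 = 1390 kPa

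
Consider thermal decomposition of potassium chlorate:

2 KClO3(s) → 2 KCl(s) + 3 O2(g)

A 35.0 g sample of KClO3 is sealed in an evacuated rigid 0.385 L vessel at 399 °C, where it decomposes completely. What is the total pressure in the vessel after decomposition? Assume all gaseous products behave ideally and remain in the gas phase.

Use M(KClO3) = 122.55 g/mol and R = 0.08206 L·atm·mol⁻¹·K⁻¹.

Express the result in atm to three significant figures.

61.4 atm

n(KClO3) = 35.0 / 122.55 = 0.2856 mol
n(gas produced) = (3/2) × 0.2856 = 0.4284 mol
P = nRT/V = 0.4284 × 0.08206 × 672.15 / 0.385 = 61.37 atm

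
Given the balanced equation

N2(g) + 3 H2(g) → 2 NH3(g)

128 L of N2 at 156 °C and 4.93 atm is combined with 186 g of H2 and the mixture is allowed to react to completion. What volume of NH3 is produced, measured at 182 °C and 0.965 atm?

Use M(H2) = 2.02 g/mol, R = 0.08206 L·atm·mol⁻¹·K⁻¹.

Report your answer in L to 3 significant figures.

1390 L

n(N2) = PV/RT = (4.93 × 128) / (0.08206 × 429.15) = 17.92 mol
n(H2) = 186 / 2.02 = 92.08 mol
For 17.92 mol N2, stoichiometry requires (3/1) × 17.92 = 53.76 mol H2; 92.08 mol is available, so N2 is limiting.
n(NH3) = (2/1) × 17.92 = 35.84 mol
V(NH3) = nRT/P = 35.84 × 0.08206 × 455.15 / 0.965 = 1387 L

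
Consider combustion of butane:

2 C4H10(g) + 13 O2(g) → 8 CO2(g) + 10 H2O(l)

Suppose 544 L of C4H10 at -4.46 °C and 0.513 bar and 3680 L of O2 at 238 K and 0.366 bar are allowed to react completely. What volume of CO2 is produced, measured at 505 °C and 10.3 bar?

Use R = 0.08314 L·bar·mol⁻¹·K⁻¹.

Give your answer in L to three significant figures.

263 L

n(C4H10) = PV/RT = (0.513 × 544) / (0.08314 × 268.69) = 12.49 mol
n(O2) = PV/RT = (0.366 × 3680) / (0.08314 × 238) = 68.07 mol
For 12.49 mol C4H10, stoichiometry requires (13/2) × 12.49 = 81.19 mol O2; 68.07 mol is available, so O2 is limiting.
n(CO2) = (8/13) × 68.07 = 41.89 mol
V(CO2) = nRT/P = 41.89 × 0.08314 × 778.15 / 10.3 = 263.1 L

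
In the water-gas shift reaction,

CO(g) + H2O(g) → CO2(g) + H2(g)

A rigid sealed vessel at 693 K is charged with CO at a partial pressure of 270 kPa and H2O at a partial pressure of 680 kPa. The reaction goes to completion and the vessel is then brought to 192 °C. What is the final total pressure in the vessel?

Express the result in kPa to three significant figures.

With V and T fixed, P_i ∝ n_i, so the mole ratios apply directly to partial pressures at 693 K.
P(H2O) required for 270 kPa of CO = (1/1) × 270 = 270.0 kPa; available 680 kPa, so CO is limiting.
P(H2O) remaining = 680 − (1/1) × 270 = 410.0 kPa
P(gaseous products) = (1+1)/1 × 270 = 540.0 kPa
P_total at 693 K = 410.0 + 540.0 = 950.0 kPa
Scaling to 192 °C: P = 950.0 × 465.15/693 = 637.7 kPa

638 kPa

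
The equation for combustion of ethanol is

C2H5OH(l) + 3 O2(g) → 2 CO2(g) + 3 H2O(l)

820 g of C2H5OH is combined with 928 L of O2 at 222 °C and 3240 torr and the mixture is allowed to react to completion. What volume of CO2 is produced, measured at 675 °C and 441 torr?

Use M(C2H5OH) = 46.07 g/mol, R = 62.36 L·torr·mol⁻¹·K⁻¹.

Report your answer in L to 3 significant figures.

n(C2H5OH) = 820 / 46.07 = 17.80 mol
n(O2) = PV/RT = (3240 × 928) / (62.36 × 495.15) = 97.38 mol
For 17.80 mol C2H5OH, stoichiometry requires (3/1) × 17.80 = 53.40 mol O2; 97.38 mol is available, so C2H5OH is limiting.
n(CO2) = (2/1) × 17.80 = 35.60 mol
V(CO2) = nRT/P = 35.60 × 62.36 × 948.15 / 441 = 4773 L

4770 L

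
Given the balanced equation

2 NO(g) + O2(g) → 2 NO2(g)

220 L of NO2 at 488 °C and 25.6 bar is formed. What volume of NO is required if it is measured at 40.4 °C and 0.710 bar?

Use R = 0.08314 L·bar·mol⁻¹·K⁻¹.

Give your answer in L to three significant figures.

n(NO2) = PV/RT = (25.6 × 220) / (0.08314 × 761.15) = 89.00 mol
n(NO) = (2/2) × 89.00 = 89.00 mol
V = nRT/P = 89.00 × 0.08314 × 313.55 / 0.710 = 3268 L

3270 L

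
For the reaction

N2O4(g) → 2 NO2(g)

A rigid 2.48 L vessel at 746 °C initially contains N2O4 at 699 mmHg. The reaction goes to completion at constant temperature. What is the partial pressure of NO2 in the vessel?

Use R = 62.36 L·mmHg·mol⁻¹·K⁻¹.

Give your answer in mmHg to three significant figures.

1400 mmHg

n(N2O4)₀ = PV/RT = (699 × 2.48) / (62.36 × 1019.15) = 0.02728 mol
n(NO2) = (2/1) × 0.02728 = 0.05456 mol
P(NO2) = nRT/V = 0.05456 × 62.36 × 1019.15 / 2.48 = 1398 mmHg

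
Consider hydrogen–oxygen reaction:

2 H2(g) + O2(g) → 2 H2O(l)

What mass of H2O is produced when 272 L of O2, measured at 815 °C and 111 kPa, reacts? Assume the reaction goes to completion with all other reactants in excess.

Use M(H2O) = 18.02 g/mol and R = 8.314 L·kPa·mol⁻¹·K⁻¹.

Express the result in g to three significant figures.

120 g

n(O2) = PV/RT = (111 × 272) / (8.314 × 1088.15) = 3.337 mol
n(H2O) = (2/1) × 3.337 = 6.674 mol
m(H2O) = 6.674 × 18.02 = 120.3 g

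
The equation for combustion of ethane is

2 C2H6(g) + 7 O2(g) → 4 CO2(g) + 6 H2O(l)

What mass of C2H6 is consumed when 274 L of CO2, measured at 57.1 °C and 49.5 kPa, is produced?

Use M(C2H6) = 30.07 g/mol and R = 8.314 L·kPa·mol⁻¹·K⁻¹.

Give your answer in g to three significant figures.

74.3 g

n(CO2) = PV/RT = (49.5 × 274) / (8.314 × 330.25) = 4.940 mol
n(C2H6) = (2/4) × 4.940 = 2.470 mol
m(C2H6) = 2.470 × 30.07 = 74.27 g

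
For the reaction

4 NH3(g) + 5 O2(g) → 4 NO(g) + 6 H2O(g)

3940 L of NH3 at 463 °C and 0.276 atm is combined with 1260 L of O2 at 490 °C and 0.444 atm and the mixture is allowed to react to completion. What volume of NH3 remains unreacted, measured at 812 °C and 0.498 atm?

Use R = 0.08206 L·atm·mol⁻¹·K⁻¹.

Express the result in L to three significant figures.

n(NH3) = PV/RT = (0.276 × 3940) / (0.08206 × 736.15) = 18.00 mol
n(O2) = PV/RT = (0.444 × 1260) / (0.08206 × 763.15) = 8.933 mol
For 18.00 mol NH3, stoichiometry requires (5/4) × 18.00 = 22.50 mol O2; 8.933 mol is available, so O2 is limiting.
n(NH3) consumed = (4/5) × 8.933 = 7.146 mol; remaining = 18.00 − 7.146 = 10.85 mol
V(NH3) = nRT/P = 10.85 × 0.08206 × 1085.15 / 0.498 = 1940 L

1940 L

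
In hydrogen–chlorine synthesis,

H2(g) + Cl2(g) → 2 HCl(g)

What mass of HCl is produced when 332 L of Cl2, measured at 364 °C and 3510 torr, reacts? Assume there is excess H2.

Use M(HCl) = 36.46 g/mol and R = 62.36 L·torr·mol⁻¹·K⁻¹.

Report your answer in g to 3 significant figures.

2140 g

n(Cl2) = PV/RT = (3510 × 332) / (62.36 × 637.15) = 29.33 mol
n(HCl) = (2/1) × 29.33 = 58.66 mol
m(HCl) = 58.66 × 36.46 = 2139 g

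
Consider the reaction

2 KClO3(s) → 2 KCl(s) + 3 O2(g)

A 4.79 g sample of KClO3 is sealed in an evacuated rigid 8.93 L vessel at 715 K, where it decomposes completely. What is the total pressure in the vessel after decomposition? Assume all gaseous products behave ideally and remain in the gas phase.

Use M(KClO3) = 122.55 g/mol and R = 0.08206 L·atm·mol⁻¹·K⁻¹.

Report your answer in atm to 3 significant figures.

0.385 atm

n(KClO3) = 4.79 / 122.55 = 0.03909 mol
n(gas produced) = (3/2) × 0.03909 = 0.05863 mol
P = nRT/V = 0.05863 × 0.08206 × 715 / 8.93 = 0.3852 atm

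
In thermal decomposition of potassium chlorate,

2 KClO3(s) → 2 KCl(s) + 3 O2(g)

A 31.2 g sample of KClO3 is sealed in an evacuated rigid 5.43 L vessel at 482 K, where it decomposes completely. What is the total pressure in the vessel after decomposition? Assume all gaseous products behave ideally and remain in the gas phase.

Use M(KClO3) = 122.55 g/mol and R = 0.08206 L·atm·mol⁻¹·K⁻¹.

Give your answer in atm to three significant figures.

2.78 atm

n(KClO3) = 31.2 / 122.55 = 0.2546 mol
n(gas produced) = (3/2) × 0.2546 = 0.3819 mol
P = nRT/V = 0.3819 × 0.08206 × 482 / 5.43 = 2.782 atm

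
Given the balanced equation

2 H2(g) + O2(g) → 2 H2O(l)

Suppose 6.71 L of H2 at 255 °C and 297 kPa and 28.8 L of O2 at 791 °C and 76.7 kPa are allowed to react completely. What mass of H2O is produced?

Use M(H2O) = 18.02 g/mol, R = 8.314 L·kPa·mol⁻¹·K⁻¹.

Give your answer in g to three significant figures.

8.18 g

n(H2) = PV/RT = (297 × 6.71) / (8.314 × 528.15) = 0.4538 mol
n(O2) = PV/RT = (76.7 × 28.8) / (8.314 × 1064.15) = 0.2497 mol
For 0.4538 mol H2, stoichiometry requires (1/2) × 0.4538 = 0.2269 mol O2; 0.2497 mol is available, so H2 is limiting.
n(H2O) = (2/2) × 0.4538 = 0.4538 mol
m(H2O) = 0.4538 × 18.02 = 8.177 g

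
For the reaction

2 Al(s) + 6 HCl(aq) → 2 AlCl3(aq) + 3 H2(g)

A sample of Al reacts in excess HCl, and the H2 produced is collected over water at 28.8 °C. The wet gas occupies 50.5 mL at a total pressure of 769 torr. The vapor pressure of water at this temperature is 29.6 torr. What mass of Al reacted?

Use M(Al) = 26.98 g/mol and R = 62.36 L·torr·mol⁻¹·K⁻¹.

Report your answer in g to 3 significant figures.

0.0357 g

P(H2) = 769 − 29.6 = 739.4 torr
n(H2) = PV/RT = (739.4 × 0.05050) / (62.36 × 301.95) = 0.001983 mol
n(Al) = (2/3) × 0.001983 = 0.001322 mol
m(Al) = 0.001322 × 26.98 = 0.03567 g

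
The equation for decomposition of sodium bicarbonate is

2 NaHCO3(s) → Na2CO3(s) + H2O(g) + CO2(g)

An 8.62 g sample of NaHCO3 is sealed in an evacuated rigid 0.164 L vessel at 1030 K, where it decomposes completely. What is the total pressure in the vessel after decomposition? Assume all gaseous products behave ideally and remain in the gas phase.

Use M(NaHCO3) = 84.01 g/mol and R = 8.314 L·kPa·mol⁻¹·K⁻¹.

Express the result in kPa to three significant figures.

5360 kPa

n(NaHCO3) = 8.62 / 84.01 = 0.1026 mol
n(gas produced) = (2/2) × 0.1026 = 0.1026 mol
P = nRT/V = 0.1026 × 8.314 × 1030 / 0.164 = 5357 kPa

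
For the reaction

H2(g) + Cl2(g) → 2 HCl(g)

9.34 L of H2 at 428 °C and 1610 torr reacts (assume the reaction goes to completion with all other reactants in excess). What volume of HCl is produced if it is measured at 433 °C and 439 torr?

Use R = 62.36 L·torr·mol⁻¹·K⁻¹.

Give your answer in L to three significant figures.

69.0 L

n(H2) = PV/RT = (1610 × 9.34) / (62.36 × 701.15) = 0.3439 mol
n(HCl) = (2/1) × 0.3439 = 0.6878 mol
V = nRT/P = 0.6878 × 62.36 × 706.15 / 439 = 68.99 L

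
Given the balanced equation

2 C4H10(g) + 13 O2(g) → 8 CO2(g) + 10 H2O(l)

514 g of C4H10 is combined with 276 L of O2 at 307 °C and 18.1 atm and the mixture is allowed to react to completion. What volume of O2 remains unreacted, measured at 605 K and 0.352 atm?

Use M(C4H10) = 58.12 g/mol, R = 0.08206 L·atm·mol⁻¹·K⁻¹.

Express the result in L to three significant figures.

n(C4H10) = 514 / 58.12 = 8.844 mol
n(O2) = PV/RT = (18.1 × 276) / (0.08206 × 580.15) = 104.9 mol
For 8.844 mol C4H10, stoichiometry requires (13/2) × 8.844 = 57.49 mol O2; 104.9 mol is available, so C4H10 is limiting.
n(O2) consumed = (13/2) × 8.844 = 57.49 mol; remaining = 104.9 − 57.49 = 47.41 mol
V(O2) = nRT/P = 47.41 × 0.08206 × 605 / 0.352 = 6687 L

6690 L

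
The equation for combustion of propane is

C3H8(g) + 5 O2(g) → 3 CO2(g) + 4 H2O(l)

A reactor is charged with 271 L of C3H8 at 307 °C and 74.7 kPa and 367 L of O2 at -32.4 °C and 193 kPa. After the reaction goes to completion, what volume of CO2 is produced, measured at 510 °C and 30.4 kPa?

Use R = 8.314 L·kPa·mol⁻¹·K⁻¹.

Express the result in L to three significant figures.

n(C3H8) = PV/RT = (74.7 × 271) / (8.314 × 580.15) = 4.197 mol
n(O2) = PV/RT = (193 × 367) / (8.314 × 240.75) = 35.39 mol
For 4.197 mol C3H8, stoichiometry requires (5/1) × 4.197 = 20.98 mol O2; 35.39 mol is available, so C3H8 is limiting.
n(CO2) = (3/1) × 4.197 = 12.59 mol
V(CO2) = nRT/P = 12.59 × 8.314 × 783.15 / 30.4 = 2697 L

2700 L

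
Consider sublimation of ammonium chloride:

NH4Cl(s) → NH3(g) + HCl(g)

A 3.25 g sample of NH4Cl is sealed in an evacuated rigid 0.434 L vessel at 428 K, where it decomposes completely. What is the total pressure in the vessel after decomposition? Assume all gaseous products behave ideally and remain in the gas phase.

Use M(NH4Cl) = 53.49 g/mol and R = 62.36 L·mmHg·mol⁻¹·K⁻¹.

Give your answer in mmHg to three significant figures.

n(NH4Cl) = 3.25 / 53.49 = 0.06076 mol
n(gas produced) = (2/1) × 0.06076 = 0.1215 mol
P = nRT/V = 0.1215 × 62.36 × 428 / 0.434 = 7472 mmHg

7470 mmHg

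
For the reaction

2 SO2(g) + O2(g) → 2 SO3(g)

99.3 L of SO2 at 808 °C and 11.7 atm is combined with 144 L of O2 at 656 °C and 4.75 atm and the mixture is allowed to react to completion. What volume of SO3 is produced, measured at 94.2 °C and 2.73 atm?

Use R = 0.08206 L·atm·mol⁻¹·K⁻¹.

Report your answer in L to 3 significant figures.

n(SO2) = PV/RT = (11.7 × 99.3) / (0.08206 × 1081.15) = 13.10 mol
n(O2) = PV/RT = (4.75 × 144) / (0.08206 × 929.15) = 8.971 mol
For 13.10 mol SO2, stoichiometry requires (1/2) × 13.10 = 6.550 mol O2; 8.971 mol is available, so SO2 is limiting.
n(SO3) = (2/2) × 13.10 = 13.10 mol
V(SO3) = nRT/P = 13.10 × 0.08206 × 367.35 / 2.73 = 144.7 L

145 L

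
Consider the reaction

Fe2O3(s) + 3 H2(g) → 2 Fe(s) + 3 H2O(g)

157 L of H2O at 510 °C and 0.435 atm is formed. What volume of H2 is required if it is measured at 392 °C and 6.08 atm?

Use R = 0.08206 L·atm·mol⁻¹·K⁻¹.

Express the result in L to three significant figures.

n(H2O) = PV/RT = (0.435 × 157) / (0.08206 × 783.15) = 1.063 mol
n(H2) = (3/3) × 1.063 = 1.063 mol
V = nRT/P = 1.063 × 0.08206 × 665.15 / 6.08 = 9.543 L

9.54 L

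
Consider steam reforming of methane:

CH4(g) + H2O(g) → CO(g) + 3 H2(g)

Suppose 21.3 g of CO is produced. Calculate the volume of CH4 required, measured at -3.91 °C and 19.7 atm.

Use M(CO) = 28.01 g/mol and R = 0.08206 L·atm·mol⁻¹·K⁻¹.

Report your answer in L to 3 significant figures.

0.853 L

n(CO) = 21.30 / 28.01 = 0.7604 mol
n(CH4) = (1/1) × 0.7604 = 0.7604 mol
V = nRT/P = 0.7604 × 0.08206 × 269.24 / 19.7 = 0.8528 L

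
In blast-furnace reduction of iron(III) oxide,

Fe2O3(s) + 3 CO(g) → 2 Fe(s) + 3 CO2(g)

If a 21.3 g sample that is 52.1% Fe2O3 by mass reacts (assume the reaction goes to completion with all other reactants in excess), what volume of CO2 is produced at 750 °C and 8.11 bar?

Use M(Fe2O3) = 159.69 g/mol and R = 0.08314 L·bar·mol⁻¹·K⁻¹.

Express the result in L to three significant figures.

2.19 L

mass of Fe2O3 = 21.3 × 52.1/100 = 11.10 g
n(Fe2O3) = 11.10 / 159.69 = 0.06951 mol
n(CO2) = (3/1) × 0.06951 = 0.2085 mol
V = nRT/P = 0.2085 × 0.08314 × 1023.15 / 8.11 = 2.187 L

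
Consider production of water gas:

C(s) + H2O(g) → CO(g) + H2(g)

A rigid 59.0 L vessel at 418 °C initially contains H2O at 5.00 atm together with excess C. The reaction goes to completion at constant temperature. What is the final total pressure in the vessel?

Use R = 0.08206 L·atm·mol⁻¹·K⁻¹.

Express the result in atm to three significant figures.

10.0 atm

Since T and V are fixed, P_final/P_initial = n_final/n_initial = 2/1.
P_final = (2/1) × 5.00 = 10.00 atm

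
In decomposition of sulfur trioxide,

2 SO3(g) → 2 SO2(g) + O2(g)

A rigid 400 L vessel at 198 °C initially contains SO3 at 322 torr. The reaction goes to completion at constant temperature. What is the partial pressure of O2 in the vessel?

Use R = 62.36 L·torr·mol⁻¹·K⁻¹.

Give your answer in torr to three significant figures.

161 torr

n(SO3)₀ = PV/RT = (322 × 400) / (62.36 × 471.15) = 4.384 mol
n(O2) = (1/2) × 4.384 = 2.192 mol
P(O2) = nRT/V = 2.192 × 62.36 × 471.15 / 400 = 161.0 torr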